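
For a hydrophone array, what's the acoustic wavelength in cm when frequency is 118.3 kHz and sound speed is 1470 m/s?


lambda = c/f = 1470 / 118300 = 0.0124 m = 1.24 cm

1.24 cm


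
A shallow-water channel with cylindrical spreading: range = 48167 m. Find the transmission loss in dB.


46.83 dB


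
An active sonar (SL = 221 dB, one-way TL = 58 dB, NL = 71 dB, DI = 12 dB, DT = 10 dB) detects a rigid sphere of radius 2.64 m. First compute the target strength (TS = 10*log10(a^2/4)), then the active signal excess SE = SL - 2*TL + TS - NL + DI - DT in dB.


Step 1: TS = 10*log10(2.64^2/4) = 2.41 dB
Step 2: SE = SL - 2*TL + TS - NL + DI - DT = 221 - 2*58 + (2.41) - 71 + 12 - 10 = 38.41

38.41 dB


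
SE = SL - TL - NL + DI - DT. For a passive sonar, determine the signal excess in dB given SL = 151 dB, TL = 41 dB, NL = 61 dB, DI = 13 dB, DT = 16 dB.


SE = SL - TL - NL + DI - DT = 151 - 41 - 61 + 13 - 16 = 46

46 dB


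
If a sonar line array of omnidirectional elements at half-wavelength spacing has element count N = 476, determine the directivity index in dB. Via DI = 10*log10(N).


DI = 10*log10(476) = 26.78

26.78 dB


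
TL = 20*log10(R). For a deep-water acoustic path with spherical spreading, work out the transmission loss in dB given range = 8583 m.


TL = 20*log10(8583) = 78.67

78.67 dB


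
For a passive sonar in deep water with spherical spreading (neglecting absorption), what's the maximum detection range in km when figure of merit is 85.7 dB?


At max range FOM = TL, so 20*log10(R) = 85.7
R = 10^(85.7/20) = 19275.25 m = 19.28 km

19.28 km


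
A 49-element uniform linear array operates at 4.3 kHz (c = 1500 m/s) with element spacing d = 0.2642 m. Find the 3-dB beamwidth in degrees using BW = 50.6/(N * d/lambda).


Step 1: lambda = 1500/4300 = 0.34884 m
Step 2: d/lambda = 0.2642/0.34884 = 0.7574
Step 3: BW = 50.6/(N * d/lambda) = 50.6/(49 * 0.7574) = 1.36

1.36 deg


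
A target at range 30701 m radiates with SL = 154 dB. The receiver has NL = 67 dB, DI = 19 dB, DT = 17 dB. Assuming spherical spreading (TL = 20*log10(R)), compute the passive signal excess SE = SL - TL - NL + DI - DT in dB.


Step 1: TL = 20*log10(30701) = 89.74 dB
Step 2: SE = 154 - 89.74 - 67 + 19 - 17 = -0.74

-0.74 dB


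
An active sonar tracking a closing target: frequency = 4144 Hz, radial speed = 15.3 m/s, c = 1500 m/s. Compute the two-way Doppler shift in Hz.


84.54 Hz


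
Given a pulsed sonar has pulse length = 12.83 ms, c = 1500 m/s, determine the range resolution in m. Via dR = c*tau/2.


dR = c*tau/2 = 1500 * 12.83e-3 / 2 = 9.6225

9.6225 m


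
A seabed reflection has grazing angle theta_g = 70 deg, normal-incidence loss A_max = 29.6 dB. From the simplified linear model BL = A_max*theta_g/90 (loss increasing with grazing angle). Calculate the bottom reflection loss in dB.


23.02 dB


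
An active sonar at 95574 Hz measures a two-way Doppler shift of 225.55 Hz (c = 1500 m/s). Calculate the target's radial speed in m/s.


1.77 m/s


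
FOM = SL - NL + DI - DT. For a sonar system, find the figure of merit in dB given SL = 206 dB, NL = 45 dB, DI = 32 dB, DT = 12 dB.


181 dB


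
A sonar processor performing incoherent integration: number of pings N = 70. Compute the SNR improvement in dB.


Gain = 5*log10(70) = 9.23

9.23 dB


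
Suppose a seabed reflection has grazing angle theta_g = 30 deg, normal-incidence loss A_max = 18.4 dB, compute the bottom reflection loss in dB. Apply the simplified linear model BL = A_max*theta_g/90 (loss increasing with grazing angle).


BL = A_max * theta_g / 90 = 18.4 * 30 / 90 = 6.13

6.13 dB


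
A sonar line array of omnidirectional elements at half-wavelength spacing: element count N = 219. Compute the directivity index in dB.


DI = 10*log10(219) = 23.4

23.4 dB


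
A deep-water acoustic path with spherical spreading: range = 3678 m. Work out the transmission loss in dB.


TL = 20*log10(3678) = 71.31

71.31 dB


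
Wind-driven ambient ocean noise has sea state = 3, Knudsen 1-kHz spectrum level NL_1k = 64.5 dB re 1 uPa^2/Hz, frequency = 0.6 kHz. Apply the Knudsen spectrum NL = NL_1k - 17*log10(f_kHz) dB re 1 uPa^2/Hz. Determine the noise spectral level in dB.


68.27 dB


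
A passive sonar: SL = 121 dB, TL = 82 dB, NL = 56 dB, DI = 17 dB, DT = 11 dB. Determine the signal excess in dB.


SE = SL - TL - NL + DI - DT = 121 - 82 - 56 + 17 - 11 = -11

-11 dB


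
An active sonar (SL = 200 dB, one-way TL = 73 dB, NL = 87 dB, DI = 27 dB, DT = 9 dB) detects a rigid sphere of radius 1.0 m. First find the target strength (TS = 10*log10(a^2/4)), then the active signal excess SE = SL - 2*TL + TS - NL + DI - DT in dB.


Step 1: TS = 10*log10(1.0^2/4) = -6.02 dB
Step 2: SE = SL - 2*TL + TS - NL + DI - DT = 200 - 2*73 + (-6.02) - 87 + 27 - 9 = -21.02

-21.02 dB


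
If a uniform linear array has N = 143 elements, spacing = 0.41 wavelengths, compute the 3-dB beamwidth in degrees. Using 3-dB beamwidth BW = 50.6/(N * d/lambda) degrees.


BW = 50.6 / (143 * 0.41) = 50.6 / 58.63 = 0.86

0.86 deg


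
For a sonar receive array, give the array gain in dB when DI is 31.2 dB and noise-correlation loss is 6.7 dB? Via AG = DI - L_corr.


AG = DI - L_corr = 31.2 - 6.7 = 24.5

24.5 dB


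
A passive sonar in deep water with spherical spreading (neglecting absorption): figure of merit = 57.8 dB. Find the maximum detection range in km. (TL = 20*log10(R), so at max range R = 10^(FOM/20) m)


0.78 km


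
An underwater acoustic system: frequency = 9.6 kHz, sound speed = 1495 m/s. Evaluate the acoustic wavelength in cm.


lambda = c/f = 1495 / 9600 = 0.1557 m = 15.57 cm

15.57 cm


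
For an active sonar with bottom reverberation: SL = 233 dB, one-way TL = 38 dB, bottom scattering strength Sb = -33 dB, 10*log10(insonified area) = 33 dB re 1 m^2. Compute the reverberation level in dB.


157 dB


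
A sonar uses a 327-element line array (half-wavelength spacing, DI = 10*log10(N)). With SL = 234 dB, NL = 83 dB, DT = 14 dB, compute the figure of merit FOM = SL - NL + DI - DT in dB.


162.15 dB


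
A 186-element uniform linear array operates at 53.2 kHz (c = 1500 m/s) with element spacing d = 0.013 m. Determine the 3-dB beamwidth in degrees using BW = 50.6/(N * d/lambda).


Step 1: lambda = 1500/53200 = 0.0282 m
Step 2: d/lambda = 0.013/0.0282 = 0.461
Step 3: BW = 50.6/(N * d/lambda) = 50.6/(186 * 0.461) = 0.59

0.59 deg


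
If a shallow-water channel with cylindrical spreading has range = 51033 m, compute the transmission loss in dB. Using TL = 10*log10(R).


TL = 10*log10(51033) = 47.08

47.08 dB


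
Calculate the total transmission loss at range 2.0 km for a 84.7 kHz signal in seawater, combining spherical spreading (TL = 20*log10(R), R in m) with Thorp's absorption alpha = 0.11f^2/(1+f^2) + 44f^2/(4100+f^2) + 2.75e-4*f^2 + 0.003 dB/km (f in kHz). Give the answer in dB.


Step 1 (Thorp): alpha = 0.11*7174.09/(1+7174.09) + 44*7174.09/(4100+7174.09) + 2.75e-4*7174.09 + 0.003 = 30.0846 dB/km
Step 2: TL_spread = 20*log10(2000) = 66.02 dB
Step 3: TL_abs = alpha*R = 30.0846 * 2.0 = 60.17 dB
Step 4: TL_total = 66.02 + 60.17 = 126.19

126.19 dB


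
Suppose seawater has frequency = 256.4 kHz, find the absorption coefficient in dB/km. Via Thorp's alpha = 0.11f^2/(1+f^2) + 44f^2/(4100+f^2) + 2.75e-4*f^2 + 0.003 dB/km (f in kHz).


f^2 = 65740.96
alpha = 0.11*65740.96/(1+65740.96) + 44*65740.96/(4100+65740.96) + 2.75e-4*65740.96 + 0.003 = 59.609

59.609 dB/km


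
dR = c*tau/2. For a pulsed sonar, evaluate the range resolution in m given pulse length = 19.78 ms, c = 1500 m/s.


14.835 m


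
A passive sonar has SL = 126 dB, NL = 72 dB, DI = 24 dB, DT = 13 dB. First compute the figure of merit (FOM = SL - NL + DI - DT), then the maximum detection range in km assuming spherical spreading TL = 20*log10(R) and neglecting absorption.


Step 1: FOM = SL - NL + DI - DT = 126 - 72 + 24 - 13 = 65 dB
Step 2: at max range FOM = TL = 20*log10(R), so R = 10^(65/20) = 1778.28 m = 1.78 km

1.78 km


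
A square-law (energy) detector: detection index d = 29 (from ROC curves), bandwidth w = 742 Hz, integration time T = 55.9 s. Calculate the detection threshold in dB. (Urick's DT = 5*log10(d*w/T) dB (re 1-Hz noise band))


12.93 dB


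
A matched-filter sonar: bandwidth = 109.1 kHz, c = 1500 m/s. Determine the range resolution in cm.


dR = c/(2*BW) = 1500 / (2 * 109.1e3) = 0.0069 m = 0.69 cm

0.69 cm


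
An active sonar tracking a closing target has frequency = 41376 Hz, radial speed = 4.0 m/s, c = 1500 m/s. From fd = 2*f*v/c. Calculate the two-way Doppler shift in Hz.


220.67 Hz


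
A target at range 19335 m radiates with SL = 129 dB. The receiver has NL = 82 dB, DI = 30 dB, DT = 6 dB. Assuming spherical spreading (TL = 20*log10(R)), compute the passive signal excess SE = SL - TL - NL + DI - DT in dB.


-14.73 dB


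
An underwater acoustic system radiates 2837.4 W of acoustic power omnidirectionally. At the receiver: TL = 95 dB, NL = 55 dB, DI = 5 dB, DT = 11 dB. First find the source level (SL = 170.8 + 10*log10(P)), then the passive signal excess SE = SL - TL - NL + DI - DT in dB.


Step 1: SL = 170.8 + 10*log10(2837.4) = 205.33 dB
Step 2: SE = SL - TL - NL + DI - DT = 205.33 - 95 - 55 + 5 - 11 = 49.33

49.33 dB


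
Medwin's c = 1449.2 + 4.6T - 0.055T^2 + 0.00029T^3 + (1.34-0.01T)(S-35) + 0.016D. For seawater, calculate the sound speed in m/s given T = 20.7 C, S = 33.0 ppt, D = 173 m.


c = 1449.2 + 4.6*20.7 - 0.055*20.7^2 + 0.00029*20.7^3 + (1.34 - 0.01*20.7)*(33.0 - 35) + 0.016*173 = 1523.93

1523.93 m/s


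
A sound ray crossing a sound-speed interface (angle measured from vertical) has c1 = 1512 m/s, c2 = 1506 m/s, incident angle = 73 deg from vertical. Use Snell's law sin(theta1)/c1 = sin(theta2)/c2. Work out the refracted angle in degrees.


72.27 deg


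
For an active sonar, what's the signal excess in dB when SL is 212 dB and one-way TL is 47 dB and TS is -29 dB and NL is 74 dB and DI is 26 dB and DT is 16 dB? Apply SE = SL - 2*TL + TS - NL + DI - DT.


SE = SL - 2*TL + TS - NL + DI - DT = 212 - 2*47 + (-29) - 74 + 26 - 16 = 25

25 dB


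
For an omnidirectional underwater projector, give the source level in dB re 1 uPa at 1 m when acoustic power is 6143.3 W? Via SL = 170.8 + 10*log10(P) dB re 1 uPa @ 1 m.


SL = 170.8 + 10*log10(6143.3) = 170.8 + 37.88 = 208.68

208.68 dB


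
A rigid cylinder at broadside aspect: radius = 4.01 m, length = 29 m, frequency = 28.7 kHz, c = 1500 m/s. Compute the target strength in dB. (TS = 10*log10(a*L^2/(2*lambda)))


45.09 dB


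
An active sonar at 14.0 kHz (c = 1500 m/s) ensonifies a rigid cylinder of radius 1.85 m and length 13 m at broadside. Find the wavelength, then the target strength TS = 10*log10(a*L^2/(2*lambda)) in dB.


Step 1: lambda = c/f = 1500/14000 = 0.10714 m
Step 2: TS = 10*log10(a*L^2/(2*lambda)) = 10*log10(1.85*13^2/(2*0.10714)) = 31.64

31.64 dB


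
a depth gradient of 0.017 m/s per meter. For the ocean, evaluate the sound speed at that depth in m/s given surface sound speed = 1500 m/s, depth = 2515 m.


c = 1500 + 0.017 * 2515 = 1542.755

1542.755 m/s


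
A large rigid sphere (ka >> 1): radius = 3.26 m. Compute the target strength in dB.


TS = 10*log10(3.26^2 / 4) = 10*log10(2.6569) = 4.24

4.24 dB


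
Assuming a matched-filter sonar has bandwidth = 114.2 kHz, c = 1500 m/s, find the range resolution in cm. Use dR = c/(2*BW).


dR = c/(2*BW) = 1500 / (2 * 114.2e3) = 0.0066 m = 0.66 cm

0.66 cm


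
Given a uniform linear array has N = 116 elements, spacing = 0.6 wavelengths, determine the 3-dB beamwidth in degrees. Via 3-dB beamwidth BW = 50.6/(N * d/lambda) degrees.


BW = 50.6 / (116 * 0.6) = 50.6 / 69.6 = 0.73

0.73 deg


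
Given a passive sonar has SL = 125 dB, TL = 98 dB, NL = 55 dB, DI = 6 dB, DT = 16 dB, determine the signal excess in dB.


SE = SL - TL - NL + DI - DT = 125 - 98 - 55 + 6 - 16 = -38

-38 dB


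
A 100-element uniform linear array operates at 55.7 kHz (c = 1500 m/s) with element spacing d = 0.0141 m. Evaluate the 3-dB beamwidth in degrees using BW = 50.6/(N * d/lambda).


Step 1: lambda = 1500/55700 = 0.02693 m
Step 2: d/lambda = 0.0141/0.02693 = 0.5236
Step 3: BW = 50.6/(N * d/lambda) = 50.6/(100 * 0.5236) = 0.97

0.97 deg


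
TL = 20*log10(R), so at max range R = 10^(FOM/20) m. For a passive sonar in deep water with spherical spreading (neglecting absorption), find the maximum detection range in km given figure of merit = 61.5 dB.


At max range FOM = TL, so 20*log10(R) = 61.5
R = 10^(61.5/20) = 1188.5 m = 1.19 km

1.19 km


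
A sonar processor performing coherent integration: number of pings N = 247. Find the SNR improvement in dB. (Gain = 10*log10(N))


23.93 dB


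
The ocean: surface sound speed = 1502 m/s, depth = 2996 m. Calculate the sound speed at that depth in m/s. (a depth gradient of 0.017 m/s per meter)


c = 1502 + 0.017 * 2996 = 1552.932

1552.932 m/s


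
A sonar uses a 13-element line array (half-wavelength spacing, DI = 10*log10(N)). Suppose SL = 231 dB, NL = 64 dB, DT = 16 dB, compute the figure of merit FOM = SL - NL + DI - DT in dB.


162.14 dB


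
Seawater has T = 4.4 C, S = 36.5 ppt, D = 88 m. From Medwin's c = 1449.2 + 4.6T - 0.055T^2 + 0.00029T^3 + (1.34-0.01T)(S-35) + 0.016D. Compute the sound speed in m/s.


1471.75 m/s


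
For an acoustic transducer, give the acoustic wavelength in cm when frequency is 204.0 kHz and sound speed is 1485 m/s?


lambda = c/f = 1485 / 204000 = 0.0073 m = 0.73 cm

0.73 cm


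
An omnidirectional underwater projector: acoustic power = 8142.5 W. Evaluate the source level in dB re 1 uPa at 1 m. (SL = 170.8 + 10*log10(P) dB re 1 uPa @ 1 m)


SL = 170.8 + 10*log10(8142.5) = 170.8 + 39.11 = 209.91

209.91 dB


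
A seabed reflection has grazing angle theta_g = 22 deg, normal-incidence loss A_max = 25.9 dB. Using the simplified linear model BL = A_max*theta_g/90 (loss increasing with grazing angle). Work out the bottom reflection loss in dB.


BL = A_max * theta_g / 90 = 25.9 * 22 / 90 = 6.33

6.33 dB


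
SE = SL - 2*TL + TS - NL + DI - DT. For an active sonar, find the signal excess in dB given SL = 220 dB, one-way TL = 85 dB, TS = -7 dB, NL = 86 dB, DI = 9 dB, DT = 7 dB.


SE = SL - 2*TL + TS - NL + DI - DT = 220 - 2*85 + (-7) - 86 + 9 - 7 = -41

-41 dB


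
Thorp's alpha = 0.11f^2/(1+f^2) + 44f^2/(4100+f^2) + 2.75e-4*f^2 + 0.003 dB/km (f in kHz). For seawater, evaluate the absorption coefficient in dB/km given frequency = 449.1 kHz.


f^2 = 201690.81
alpha = 0.11*201690.81/(1+201690.81) + 44*201690.81/(4100+201690.81) + 2.75e-4*201690.81 + 0.003 = 98.701

98.701 dB/km


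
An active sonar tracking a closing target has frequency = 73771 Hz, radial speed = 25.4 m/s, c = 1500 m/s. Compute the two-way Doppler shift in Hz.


fd = 2*f*v/c = 2 * 73771 * 25.4 / 1500 = 2498.38

2498.38 Hz


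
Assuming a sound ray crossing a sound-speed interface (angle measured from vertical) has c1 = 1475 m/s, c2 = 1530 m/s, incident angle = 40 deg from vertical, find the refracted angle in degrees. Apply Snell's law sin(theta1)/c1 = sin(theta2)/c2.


41.82 deg


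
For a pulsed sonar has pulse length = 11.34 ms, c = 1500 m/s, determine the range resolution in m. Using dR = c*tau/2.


dR = c*tau/2 = 1500 * 11.34e-3 / 2 = 8.505

8.505 m


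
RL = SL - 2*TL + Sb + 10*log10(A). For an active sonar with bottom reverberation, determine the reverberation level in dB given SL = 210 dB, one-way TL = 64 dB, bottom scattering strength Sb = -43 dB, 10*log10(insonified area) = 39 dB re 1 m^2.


78 dB


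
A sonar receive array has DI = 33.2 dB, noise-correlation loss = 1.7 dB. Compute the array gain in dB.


AG = DI - L_corr = 33.2 - 1.7 = 31.5

31.5 dB


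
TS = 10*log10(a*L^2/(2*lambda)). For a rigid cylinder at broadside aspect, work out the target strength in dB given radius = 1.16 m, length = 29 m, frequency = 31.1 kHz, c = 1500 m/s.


lambda = 1500/31100 = 0.04823 m
TS = 10*log10(1.16*29^2/(2*0.04823)) = 40.05

40.05 dB


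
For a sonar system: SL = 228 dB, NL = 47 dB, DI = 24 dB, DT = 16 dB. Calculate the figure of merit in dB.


FOM = SL - NL + DI - DT = 228 - 47 + 24 - 16 = 189

189 dB


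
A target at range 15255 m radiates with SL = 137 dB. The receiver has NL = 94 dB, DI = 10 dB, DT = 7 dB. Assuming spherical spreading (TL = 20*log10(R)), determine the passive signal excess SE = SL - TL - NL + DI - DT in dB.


Step 1: TL = 20*log10(15255) = 83.67 dB
Step 2: SE = 137 - 83.67 - 94 + 10 - 7 = -37.67

-37.67 dB


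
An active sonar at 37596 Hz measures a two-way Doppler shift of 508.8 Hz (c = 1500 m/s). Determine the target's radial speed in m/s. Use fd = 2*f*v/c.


From fd = 2*f*v/c, v = c*fd/(2*f) = 1500 * 508.8 / (2*37596) = 10.15

10.15 m/s


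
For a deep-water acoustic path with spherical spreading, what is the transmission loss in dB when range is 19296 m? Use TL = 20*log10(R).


TL = 20*log10(19296) = 85.71

85.71 dB


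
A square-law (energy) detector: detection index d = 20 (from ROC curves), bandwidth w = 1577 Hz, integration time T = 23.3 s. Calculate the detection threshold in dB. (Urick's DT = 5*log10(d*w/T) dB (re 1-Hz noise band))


15.66 dB


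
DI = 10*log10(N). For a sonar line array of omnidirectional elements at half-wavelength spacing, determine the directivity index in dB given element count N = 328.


DI = 10*log10(328) = 25.16

25.16 dB


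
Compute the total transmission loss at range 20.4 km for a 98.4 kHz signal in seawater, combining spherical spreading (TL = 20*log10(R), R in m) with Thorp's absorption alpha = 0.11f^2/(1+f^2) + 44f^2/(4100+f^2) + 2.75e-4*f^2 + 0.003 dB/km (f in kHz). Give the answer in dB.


Step 1 (Thorp): alpha = 0.11*9682.56/(1+9682.56) + 44*9682.56/(4100+9682.56) + 2.75e-4*9682.56 + 0.003 = 33.6867 dB/km
Step 2: TL_spread = 20*log10(20400) = 86.19 dB
Step 3: TL_abs = alpha*R = 33.6867 * 20.4 = 687.21 dB
Step 4: TL_total = 86.19 + 687.21 = 773.4

773.4 dB


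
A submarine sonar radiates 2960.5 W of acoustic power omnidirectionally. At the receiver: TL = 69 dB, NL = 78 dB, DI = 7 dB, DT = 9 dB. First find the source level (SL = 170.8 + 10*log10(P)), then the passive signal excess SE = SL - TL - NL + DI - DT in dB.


Step 1: SL = 170.8 + 10*log10(2960.5) = 205.51 dB
Step 2: SE = SL - TL - NL + DI - DT = 205.51 - 69 - 78 + 7 - 9 = 56.51

56.51 dB


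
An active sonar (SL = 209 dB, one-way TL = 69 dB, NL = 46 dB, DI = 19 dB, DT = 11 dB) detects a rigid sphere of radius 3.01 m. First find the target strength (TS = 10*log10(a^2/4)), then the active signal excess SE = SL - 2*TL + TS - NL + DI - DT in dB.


Step 1: TS = 10*log10(3.01^2/4) = 3.55 dB
Step 2: SE = SL - 2*TL + TS - NL + DI - DT = 209 - 2*69 + (3.55) - 46 + 19 - 11 = 36.55

36.55 dB


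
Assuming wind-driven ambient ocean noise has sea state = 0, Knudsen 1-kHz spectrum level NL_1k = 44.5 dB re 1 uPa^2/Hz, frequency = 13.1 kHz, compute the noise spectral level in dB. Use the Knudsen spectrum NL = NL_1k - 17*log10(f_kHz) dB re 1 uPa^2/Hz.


25.51 dB


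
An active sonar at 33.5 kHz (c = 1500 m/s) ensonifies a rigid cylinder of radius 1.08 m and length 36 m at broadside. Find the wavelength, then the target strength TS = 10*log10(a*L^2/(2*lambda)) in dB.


Step 1: lambda = c/f = 1500/33500 = 0.04478 m
Step 2: TS = 10*log10(a*L^2/(2*lambda)) = 10*log10(1.08*36^2/(2*0.04478)) = 41.94

41.94 dB


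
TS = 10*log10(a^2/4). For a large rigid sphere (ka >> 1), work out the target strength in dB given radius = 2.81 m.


TS = 10*log10(2.81^2 / 4) = 10*log10(1.974025) = 2.95

2.95 dB


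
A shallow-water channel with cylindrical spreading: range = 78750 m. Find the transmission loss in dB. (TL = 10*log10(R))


TL = 10*log10(78750) = 48.96

48.96 dB


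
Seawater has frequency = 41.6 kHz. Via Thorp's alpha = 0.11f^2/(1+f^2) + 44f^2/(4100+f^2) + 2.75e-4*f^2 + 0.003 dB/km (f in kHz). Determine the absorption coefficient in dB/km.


f^2 = 1730.56
alpha = 0.11*1730.56/(1+1730.56) + 44*1730.56/(4100+1730.56) + 2.75e-4*1730.56 + 0.003 = 13.648

13.648 dB/km


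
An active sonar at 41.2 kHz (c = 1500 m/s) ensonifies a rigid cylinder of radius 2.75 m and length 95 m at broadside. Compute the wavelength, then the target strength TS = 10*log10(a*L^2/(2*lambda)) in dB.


Step 1: lambda = c/f = 1500/41200 = 0.03641 m
Step 2: TS = 10*log10(a*L^2/(2*lambda)) = 10*log10(2.75*95^2/(2*0.03641)) = 55.33

55.33 dB


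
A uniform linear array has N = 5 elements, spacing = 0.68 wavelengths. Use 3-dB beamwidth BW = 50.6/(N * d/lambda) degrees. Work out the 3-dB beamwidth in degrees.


14.88 deg


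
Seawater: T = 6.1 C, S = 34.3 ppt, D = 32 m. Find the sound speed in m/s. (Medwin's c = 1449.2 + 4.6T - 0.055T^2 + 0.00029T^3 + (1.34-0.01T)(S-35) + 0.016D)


1474.9 m/s


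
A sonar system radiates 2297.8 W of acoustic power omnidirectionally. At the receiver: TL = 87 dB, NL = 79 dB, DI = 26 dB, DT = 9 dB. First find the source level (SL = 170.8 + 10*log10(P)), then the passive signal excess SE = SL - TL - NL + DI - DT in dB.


Step 1: SL = 170.8 + 10*log10(2297.8) = 204.41 dB
Step 2: SE = SL - TL - NL + DI - DT = 204.41 - 87 - 79 + 26 - 9 = 55.41

55.41 dB


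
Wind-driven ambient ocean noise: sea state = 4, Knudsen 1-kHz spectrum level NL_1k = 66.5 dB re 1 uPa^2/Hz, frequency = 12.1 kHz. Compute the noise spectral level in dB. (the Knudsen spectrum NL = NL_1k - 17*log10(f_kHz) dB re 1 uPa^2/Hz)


NL = NL_1k - 17*log10(f_kHz) = 66.5 - 17*log10(12.1) = 66.5 - (18.41) = 48.09

48.09 dB


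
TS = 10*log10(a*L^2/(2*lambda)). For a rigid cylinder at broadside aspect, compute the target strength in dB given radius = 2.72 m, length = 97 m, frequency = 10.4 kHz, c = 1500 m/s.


49.48 dB


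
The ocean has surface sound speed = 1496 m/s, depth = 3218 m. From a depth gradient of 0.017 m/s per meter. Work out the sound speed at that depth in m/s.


c = 1496 + 0.017 * 3218 = 1550.706

1550.706 m/s


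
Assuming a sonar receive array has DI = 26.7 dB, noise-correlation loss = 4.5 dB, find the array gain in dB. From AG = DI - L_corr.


AG = DI - L_corr = 26.7 - 4.5 = 22.2

22.2 dB


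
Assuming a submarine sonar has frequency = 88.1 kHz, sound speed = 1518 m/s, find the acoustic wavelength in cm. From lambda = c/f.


lambda = c/f = 1518 / 88100 = 0.0172 m = 1.72 cm

1.72 cm


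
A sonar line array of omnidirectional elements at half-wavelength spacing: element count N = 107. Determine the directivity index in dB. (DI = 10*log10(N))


DI = 10*log10(107) = 20.29

20.29 dB


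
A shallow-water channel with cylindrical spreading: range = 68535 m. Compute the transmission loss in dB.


TL = 10*log10(68535) = 48.36

48.36 dB


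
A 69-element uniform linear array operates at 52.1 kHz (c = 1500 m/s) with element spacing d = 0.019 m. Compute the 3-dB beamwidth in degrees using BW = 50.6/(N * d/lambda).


1.11 deg


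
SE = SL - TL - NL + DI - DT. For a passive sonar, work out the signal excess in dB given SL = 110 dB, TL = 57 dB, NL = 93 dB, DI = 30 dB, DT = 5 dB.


SE = SL - TL - NL + DI - DT = 110 - 57 - 93 + 30 - 5 = -15

-15 dB


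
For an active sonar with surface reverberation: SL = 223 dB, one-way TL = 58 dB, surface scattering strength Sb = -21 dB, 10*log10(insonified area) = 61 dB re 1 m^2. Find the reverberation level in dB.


RL = SL - 2*TL + Sb + 10*log10(A) = 223 - 2*58 + (-21) + 61 = 147

147 dB


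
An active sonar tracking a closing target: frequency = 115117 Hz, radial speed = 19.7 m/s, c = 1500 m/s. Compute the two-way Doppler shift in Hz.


3023.74 Hz


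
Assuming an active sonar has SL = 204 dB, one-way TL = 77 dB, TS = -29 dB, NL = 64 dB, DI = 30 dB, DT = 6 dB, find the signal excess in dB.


SE = SL - 2*TL + TS - NL + DI - DT = 204 - 2*77 + (-29) - 64 + 30 - 6 = -19

-19 dB


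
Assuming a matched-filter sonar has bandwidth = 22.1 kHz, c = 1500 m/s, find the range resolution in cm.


dR = c/(2*BW) = 1500 / (2 * 22.1e3) = 0.0339 m = 3.39 cm

3.39 cm


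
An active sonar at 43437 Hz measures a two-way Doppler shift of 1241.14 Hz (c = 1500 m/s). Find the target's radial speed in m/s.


From fd = 2*f*v/c, v = c*fd/(2*f) = 1500 * 1241.14 / (2*43437) = 21.43

21.43 m/s


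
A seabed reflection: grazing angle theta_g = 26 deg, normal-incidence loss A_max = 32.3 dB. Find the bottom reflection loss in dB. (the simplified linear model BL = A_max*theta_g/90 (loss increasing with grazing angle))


BL = A_max * theta_g / 90 = 32.3 * 26 / 90 = 9.33

9.33 dB


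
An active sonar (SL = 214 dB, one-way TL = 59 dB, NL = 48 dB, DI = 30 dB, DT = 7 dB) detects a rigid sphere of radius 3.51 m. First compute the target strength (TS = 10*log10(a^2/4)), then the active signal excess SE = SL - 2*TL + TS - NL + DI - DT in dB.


Step 1: TS = 10*log10(3.51^2/4) = 4.89 dB
Step 2: SE = SL - 2*TL + TS - NL + DI - DT = 214 - 2*59 + (4.89) - 48 + 30 - 7 = 75.89

75.89 dB


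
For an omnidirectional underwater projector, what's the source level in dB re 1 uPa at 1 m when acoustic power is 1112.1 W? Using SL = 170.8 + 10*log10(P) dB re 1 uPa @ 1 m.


201.26 dB


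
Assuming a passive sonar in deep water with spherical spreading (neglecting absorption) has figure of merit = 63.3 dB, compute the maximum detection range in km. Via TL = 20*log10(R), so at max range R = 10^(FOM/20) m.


At max range FOM = TL, so 20*log10(R) = 63.3
R = 10^(63.3/20) = 1462.18 m = 1.46 km

1.46 km


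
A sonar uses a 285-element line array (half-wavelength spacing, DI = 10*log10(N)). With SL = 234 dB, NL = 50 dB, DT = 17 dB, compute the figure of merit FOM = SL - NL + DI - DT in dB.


191.55 dB


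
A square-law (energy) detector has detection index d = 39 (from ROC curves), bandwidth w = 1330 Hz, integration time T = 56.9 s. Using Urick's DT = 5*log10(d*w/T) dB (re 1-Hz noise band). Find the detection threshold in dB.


14.8 dB


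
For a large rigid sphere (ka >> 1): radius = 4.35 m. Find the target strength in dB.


TS = 10*log10(4.35^2 / 4) = 10*log10(4.730625) = 6.75

6.75 dB


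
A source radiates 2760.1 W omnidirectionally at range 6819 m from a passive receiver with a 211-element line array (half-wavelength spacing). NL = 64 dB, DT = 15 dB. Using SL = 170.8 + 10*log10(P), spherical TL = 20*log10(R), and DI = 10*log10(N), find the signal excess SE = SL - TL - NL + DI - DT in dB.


Step 1: SL = 170.8 + 10*log10(2760.1) = 205.21 dB
Step 2: TL = 20*log10(6819) = 76.67 dB
Step 3: DI = 10*log10(211) = 23.24 dB
Step 4: SE = SL - TL - NL + DI - DT = 205.21 - 76.67 - 64 + 23.24 - 15 = 72.78

72.78 dB


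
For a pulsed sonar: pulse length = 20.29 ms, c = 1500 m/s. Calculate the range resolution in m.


dR = c*tau/2 = 1500 * 20.29e-3 / 2 = 15.2175

15.2175 m


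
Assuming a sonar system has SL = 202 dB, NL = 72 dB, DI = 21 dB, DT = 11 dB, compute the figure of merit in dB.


FOM = SL - NL + DI - DT = 202 - 72 + 21 - 11 = 140

140 dB


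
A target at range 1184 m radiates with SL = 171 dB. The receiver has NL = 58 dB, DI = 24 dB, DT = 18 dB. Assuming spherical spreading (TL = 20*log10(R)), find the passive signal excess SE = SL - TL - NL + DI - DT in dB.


Step 1: TL = 20*log10(1184) = 61.47 dB
Step 2: SE = 171 - 61.47 - 58 + 24 - 18 = 57.53

57.53 dB


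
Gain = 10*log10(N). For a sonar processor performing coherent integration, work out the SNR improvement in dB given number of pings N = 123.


Gain = 10*log10(123) = 20.9

20.9 dB


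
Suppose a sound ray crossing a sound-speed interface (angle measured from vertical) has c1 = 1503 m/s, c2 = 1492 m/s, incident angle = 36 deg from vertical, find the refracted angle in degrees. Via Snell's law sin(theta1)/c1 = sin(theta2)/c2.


sin(theta2) = (c2/c1)*sin(theta1) = (1492/1503)*sin(36 deg) = 0.58348
theta2 = arcsin(0.58348) = 35.7

35.7 deg


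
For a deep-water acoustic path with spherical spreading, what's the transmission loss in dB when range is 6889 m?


TL = 20*log10(6889) = 76.76

76.76 dB


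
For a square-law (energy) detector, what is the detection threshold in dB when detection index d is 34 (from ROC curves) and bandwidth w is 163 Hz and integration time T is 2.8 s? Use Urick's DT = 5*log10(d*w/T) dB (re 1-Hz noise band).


DT = 5*log10(d*w/T) = 5*log10(34 * 163 / 2.8) = 5*log10(1979.29) = 16.48

16.48 dB


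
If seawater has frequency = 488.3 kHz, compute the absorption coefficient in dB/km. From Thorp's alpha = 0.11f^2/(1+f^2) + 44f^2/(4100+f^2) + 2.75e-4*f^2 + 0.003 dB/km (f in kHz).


f^2 = 238436.89
alpha = 0.11*238436.89/(1+238436.89) + 44*238436.89/(4100+238436.89) + 2.75e-4*238436.89 + 0.003 = 108.939

108.939 dB/km


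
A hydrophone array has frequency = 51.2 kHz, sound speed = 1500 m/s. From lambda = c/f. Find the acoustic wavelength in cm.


2.93 cm


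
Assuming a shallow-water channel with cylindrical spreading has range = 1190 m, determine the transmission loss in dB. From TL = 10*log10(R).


TL = 10*log10(1190) = 30.76

30.76 dB


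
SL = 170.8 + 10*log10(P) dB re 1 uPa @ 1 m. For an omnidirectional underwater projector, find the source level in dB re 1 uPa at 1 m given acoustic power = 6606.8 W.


209.0 dB


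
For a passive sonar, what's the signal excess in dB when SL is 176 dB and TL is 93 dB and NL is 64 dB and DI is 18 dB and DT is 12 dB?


SE = SL - TL - NL + DI - DT = 176 - 93 - 64 + 18 - 12 = 25

25 dB


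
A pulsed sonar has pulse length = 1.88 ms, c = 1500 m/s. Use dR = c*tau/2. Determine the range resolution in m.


1.41 m


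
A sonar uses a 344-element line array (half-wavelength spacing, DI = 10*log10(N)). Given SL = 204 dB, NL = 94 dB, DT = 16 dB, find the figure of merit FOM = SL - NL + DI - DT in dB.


Step 1: DI = 10*log10(344) = 25.37 dB
Step 2: FOM = SL - NL + DI - DT = 204 - 94 + 25.37 - 16 = 119.37

119.37 dB


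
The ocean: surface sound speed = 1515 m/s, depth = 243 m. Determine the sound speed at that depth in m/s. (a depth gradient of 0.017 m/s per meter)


c = 1515 + 0.017 * 243 = 1519.131

1519.131 m/s


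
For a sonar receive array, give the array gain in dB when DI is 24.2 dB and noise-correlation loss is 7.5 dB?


16.7 dB


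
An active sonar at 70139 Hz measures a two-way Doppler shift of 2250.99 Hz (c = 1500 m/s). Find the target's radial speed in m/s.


24.07 m/s


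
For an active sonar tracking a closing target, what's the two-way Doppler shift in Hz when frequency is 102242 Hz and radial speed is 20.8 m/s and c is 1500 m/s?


fd = 2*f*v/c = 2 * 102242 * 20.8 / 1500 = 2835.51

2835.51 Hz


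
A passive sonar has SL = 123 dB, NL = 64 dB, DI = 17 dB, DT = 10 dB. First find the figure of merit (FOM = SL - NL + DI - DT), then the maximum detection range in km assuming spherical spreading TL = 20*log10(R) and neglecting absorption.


Step 1: FOM = SL - NL + DI - DT = 123 - 64 + 17 - 10 = 66 dB
Step 2: at max range FOM = TL = 20*log10(R), so R = 10^(66/20) = 1995.26 m = 2.0 km

2.0 km


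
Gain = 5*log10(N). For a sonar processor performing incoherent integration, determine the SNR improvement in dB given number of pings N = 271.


Gain = 5*log10(271) = 12.16

12.16 dB


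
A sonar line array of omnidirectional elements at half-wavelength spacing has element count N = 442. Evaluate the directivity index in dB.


DI = 10*log10(442) = 26.45

26.45 dB


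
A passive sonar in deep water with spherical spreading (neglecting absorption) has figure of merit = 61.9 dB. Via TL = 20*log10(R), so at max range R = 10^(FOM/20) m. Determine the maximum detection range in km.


At max range FOM = TL, so 20*log10(R) = 61.9
R = 10^(61.9/20) = 1244.51 m = 1.24 km

1.24 km


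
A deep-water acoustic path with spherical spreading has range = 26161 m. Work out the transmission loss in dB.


TL = 20*log10(26161) = 88.35

88.35 dB


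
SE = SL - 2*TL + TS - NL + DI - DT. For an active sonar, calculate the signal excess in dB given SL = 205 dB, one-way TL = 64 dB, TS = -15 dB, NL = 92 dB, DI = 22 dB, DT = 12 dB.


-20 dB


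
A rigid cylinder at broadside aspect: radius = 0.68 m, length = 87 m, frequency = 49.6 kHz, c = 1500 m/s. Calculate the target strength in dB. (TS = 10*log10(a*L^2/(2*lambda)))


lambda = 1500/49600 = 0.03024 m
TS = 10*log10(0.68*87^2/(2*0.03024)) = 49.3

49.3 dB


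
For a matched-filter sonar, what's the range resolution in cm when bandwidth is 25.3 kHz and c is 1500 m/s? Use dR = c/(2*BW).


dR = c/(2*BW) = 1500 / (2 * 25.3e3) = 0.0296 m = 2.96 cm

2.96 cm


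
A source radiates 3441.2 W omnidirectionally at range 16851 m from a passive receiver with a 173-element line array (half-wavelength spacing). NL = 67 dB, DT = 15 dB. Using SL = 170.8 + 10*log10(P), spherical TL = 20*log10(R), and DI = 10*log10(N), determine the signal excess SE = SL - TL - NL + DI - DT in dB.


Step 1: SL = 170.8 + 10*log10(3441.2) = 206.17 dB
Step 2: TL = 20*log10(16851) = 84.53 dB
Step 3: DI = 10*log10(173) = 22.38 dB
Step 4: SE = SL - TL - NL + DI - DT = 206.17 - 84.53 - 67 + 22.38 - 15 = 62.02

62.02 dB


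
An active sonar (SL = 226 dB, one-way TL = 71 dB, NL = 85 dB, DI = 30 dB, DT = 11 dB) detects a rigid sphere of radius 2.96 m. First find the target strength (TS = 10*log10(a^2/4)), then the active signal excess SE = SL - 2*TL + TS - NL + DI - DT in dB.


Step 1: TS = 10*log10(2.96^2/4) = 3.41 dB
Step 2: SE = SL - 2*TL + TS - NL + DI - DT = 226 - 2*71 + (3.41) - 85 + 30 - 11 = 21.41

21.41 dB


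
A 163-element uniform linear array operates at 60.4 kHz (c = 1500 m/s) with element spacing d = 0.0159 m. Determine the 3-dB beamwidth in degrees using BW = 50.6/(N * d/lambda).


Step 1: lambda = 1500/60400 = 0.02483 m
Step 2: d/lambda = 0.0159/0.02483 = 0.6404
Step 3: BW = 50.6/(N * d/lambda) = 50.6/(163 * 0.6404) = 0.48

0.48 deg


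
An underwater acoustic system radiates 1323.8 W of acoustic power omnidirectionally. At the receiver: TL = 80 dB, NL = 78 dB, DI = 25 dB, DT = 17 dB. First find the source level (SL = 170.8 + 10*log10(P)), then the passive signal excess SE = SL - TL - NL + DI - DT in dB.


Step 1: SL = 170.8 + 10*log10(1323.8) = 202.02 dB
Step 2: SE = SL - TL - NL + DI - DT = 202.02 - 80 - 78 + 25 - 17 = 52.02

52.02 dB


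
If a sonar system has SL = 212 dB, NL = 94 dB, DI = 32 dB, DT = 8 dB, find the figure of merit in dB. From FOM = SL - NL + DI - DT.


FOM = SL - NL + DI - DT = 212 - 94 + 32 - 8 = 142

142 dB


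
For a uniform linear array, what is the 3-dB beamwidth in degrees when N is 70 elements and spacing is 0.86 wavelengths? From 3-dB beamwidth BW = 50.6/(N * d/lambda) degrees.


BW = 50.6 / (70 * 0.86) = 50.6 / 60.2 = 0.84

0.84 deg


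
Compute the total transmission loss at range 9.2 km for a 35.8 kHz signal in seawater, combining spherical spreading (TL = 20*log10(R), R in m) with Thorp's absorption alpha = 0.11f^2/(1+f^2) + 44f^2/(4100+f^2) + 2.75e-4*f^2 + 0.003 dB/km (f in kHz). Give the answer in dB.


Step 1 (Thorp): alpha = 0.11*1281.64/(1+1281.64) + 44*1281.64/(4100+1281.64) + 2.75e-4*1281.64 + 0.003 = 10.944 dB/km
Step 2: TL_spread = 20*log10(9200) = 79.28 dB
Step 3: TL_abs = alpha*R = 10.944 * 9.2 = 100.68 dB
Step 4: TL_total = 79.28 + 100.68 = 179.96

179.96 dB


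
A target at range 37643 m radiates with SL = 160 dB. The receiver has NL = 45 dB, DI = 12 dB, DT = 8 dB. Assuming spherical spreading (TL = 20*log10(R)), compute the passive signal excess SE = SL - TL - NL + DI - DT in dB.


Step 1: TL = 20*log10(37643) = 91.51 dB
Step 2: SE = 160 - 91.51 - 45 + 12 - 8 = 27.49

27.49 dB


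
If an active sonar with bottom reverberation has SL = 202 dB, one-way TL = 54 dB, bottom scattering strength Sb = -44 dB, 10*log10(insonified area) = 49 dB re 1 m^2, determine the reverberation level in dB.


99 dB


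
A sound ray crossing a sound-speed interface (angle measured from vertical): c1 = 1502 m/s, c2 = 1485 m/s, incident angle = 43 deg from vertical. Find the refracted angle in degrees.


42.4 deg


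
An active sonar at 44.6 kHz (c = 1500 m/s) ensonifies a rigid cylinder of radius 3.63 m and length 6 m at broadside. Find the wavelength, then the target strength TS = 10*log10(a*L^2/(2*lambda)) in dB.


Step 1: lambda = c/f = 1500/44600 = 0.03363 m
Step 2: TS = 10*log10(a*L^2/(2*lambda)) = 10*log10(3.63*6^2/(2*0.03363)) = 32.88

32.88 dB


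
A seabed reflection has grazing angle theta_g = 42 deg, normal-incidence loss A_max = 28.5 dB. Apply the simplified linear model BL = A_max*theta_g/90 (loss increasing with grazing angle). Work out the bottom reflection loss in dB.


BL = A_max * theta_g / 90 = 28.5 * 42 / 90 = 13.3

13.3 dB


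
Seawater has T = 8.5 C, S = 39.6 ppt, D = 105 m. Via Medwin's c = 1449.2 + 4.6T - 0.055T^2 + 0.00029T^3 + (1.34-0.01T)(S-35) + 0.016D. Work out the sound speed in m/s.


c = 1449.2 + 4.6*8.5 - 0.055*8.5^2 + 0.00029*8.5^3 + (1.34 - 0.01*8.5)*(39.6 - 35) + 0.016*105 = 1491.96

1491.96 m/s


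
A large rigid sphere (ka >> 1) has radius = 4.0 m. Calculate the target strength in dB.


TS = 10*log10(4.0^2 / 4) = 10*log10(4.0) = 6.02

6.02 dB


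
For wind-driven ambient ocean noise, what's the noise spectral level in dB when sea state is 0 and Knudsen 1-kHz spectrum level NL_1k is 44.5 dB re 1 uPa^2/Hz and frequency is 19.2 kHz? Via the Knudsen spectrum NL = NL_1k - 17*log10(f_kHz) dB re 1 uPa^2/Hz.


NL = NL_1k - 17*log10(f_kHz) = 44.5 - 17*log10(19.2) = 44.5 - (21.82) = 22.68

22.68 dB


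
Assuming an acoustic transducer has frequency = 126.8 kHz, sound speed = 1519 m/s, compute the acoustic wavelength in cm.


lambda = c/f = 1519 / 126800 = 0.012 m = 1.2 cm

1.2 cm


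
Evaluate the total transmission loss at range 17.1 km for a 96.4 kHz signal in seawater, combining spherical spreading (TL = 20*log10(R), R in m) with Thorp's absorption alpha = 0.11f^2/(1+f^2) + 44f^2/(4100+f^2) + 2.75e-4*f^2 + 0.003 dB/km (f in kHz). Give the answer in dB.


Step 1 (Thorp): alpha = 0.11*9292.96/(1+9292.96) + 44*9292.96/(4100+9292.96) + 2.75e-4*9292.96 + 0.003 = 33.1988 dB/km
Step 2: TL_spread = 20*log10(17100) = 84.66 dB
Step 3: TL_abs = alpha*R = 33.1988 * 17.1 = 567.7 dB
Step 4: TL_total = 84.66 + 567.7 = 652.36

652.36 dB


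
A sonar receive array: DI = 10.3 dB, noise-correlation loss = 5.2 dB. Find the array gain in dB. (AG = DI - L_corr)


5.1 dB


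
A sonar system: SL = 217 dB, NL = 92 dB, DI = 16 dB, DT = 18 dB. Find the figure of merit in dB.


123 dB


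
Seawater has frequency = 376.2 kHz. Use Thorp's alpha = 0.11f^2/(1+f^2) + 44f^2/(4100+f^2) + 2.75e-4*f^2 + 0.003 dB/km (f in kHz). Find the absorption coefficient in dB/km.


81.794 dB/km


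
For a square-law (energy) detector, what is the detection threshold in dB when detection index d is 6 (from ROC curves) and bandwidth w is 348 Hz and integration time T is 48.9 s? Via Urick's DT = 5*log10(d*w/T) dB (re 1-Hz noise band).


DT = 5*log10(d*w/T) = 5*log10(6 * 348 / 48.9) = 5*log10(42.7) = 8.15

8.15 dB


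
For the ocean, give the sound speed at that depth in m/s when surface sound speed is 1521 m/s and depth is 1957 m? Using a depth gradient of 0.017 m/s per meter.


1554.269 m/s


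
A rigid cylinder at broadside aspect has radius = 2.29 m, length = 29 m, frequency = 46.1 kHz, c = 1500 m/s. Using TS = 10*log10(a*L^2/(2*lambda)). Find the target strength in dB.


44.71 dB


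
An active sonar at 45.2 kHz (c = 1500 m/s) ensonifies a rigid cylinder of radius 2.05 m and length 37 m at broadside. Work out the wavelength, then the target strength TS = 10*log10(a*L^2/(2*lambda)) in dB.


Step 1: lambda = c/f = 1500/45200 = 0.03319 m
Step 2: TS = 10*log10(a*L^2/(2*lambda)) = 10*log10(2.05*37^2/(2*0.03319)) = 46.26

46.26 dB
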